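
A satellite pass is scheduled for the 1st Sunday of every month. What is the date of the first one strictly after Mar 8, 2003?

Apr 6, 2003

Mar 2003 starts on a Saturday, so its 1st Sunday is Mar 2, 2003 (1 day in).
That is not after Mar 8, 2003, so look at Apr 2003.
Apr 2003 starts on a Tuesday, so its 1st Sunday is Apr 6, 2003 (5 days in).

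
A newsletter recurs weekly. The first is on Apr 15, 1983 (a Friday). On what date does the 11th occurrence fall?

The 11th occurrence is 10 intervals after the first: 10 × 7 = 70 days after Apr 15, 1983.
Apr has 30 days — 15 days to the end of Apr leaves 55.
May has 31 days (24 left).
24 days into Jun → Jun 24, 1983.

Jun 24, 1983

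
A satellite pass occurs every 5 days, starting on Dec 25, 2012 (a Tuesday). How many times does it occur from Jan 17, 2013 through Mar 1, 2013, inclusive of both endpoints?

9

Occurrences land 5·i days after Dec 25, 2012 for i = 0, 1, 2, …
Jan 17, 2013 is 23 days after the start; 23 ÷ 5 = 4 remainder 3; since the remainder is 3, round up to i = 5. First occurrence in the window: #6 on Jan 19, 2013 (5×5 = 25 days in).
Mar 1, 2013 is 66 days after the start; 66 ÷ 5 = 13 remainder 1. Last occurrence in the window: #14 on Feb 28, 2013.
Occurrences #6 through #14: 9 in total.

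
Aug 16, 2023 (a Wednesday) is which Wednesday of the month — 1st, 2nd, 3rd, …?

Day 16 falls in week ⌈16/7⌉ of the month.
Days 1–7 hold the 1st Wednesday, 8–14 the 2nd, 15–21 the 3rd, 22–28 the 4th, 29–31 the 5th.
16 is in the range for the 3rd.

3rd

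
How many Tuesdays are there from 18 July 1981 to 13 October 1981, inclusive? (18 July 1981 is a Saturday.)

13

18 July 1981 is a Saturday; the first Tuesday on or after it is 21 July 1981 (3 days later).
From 21 July 1981 to 13 October 1981: 10 + 31 + 30 + 13 = 84 days (rest of July, August, September, October).
84 ÷ 7 = 12 full weeks with remainder 0, so 12 more Tuesdays after the first → 13.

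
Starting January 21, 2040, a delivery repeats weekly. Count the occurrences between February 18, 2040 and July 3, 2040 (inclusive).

Occurrences land 7·i days after January 21, 2040 for i = 0, 1, 2, …
February 18, 2040 is 28 days after the start; 28 ÷ 7 = 4 remainder 0. First occurrence in the window: #5 on February 18, 2040 (4×7 = 28 days in).
July 3, 2040 is 164 days after the start; 164 ÷ 7 = 23 remainder 3. Last occurrence in the window: #24 on June 30, 2040.
Occurrences #5 through #24: 20 in total.

20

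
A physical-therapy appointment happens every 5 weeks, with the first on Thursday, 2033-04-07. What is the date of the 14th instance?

The 14th occurrence is 13 intervals after the first: 13 × 35 = 455 days after 2033-04-07.
April has 30 days — 23 days to the end of April leaves 432.
From end of April to end of 2033 is 245 days (187 left).
January has 31 days (156 left).
February has 28 days (128 left).
March has 31 days (97 left).
April has 30 days (67 left).
May has 31 days (36 left).
June has 30 days (6 left).
6 days into July → 2034-07-06.

2034-07-06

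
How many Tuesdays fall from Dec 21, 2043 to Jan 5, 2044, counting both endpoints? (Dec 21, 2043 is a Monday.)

Dec 21, 2043 is a Monday; the first Tuesday on or after it is Dec 22, 2043 (1 day later).
From Dec 22, 2043 to Jan 5, 2044: 9 + 5 = 14 days (rest of Dec, Jan).
14 ÷ 7 = 2 full weeks with remainder 0, so 2 more Tuesdays after the first → 3.

3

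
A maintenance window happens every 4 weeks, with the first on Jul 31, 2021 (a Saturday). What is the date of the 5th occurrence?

The 5th occurrence is 4 intervals after the first: 4 × 28 = 112 days after Jul 31, 2021.
Jul has 31 days — 0 days to the end of Jul leaves 112.
Aug has 31 days (81 left).
Sep has 30 days (51 left).
Oct has 31 days (20 left).
20 days into Nov → Nov 20, 2021.

Nov 20, 2021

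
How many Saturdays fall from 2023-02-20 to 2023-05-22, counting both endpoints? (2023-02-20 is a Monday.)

2023-02-20 is a Monday; the first Saturday on or after it is 2023-02-25 (5 days later).
From 2023-02-25 to 2023-05-22: 3 + 31 + 30 + 22 = 86 days (rest of February, March, April, May).
86 ÷ 7 = 12 full weeks with remainder 2, so 12 more Saturdays after the first → 13.

13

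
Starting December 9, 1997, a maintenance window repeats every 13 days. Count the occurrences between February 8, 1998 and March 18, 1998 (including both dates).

Occurrences land 13·i days after December 9, 1997 for i = 0, 1, 2, …
February 8, 1998 is 61 days after the start; 61 ÷ 13 = 4 remainder 9; since the remainder is 9, round up to i = 5. First occurrence in the window: #6 on February 12, 1998 (5×13 = 65 days in).
March 18, 1998 is 99 days after the start; 99 ÷ 13 = 7 remainder 8. Last occurrence in the window: #8 on March 10, 1998.
Occurrences #6 through #8: 3 in total.

3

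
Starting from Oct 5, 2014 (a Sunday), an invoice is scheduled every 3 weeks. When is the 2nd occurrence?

The 2nd occurrence is 1 interval after the first: 1 × 21 = 21 days after Oct 5, 2014.
21 days later is Oct 26, 2014.

Oct 26, 2014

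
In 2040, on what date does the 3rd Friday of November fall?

November 2040 begins on a Thursday, so the first Friday is November 2 (1 day later).
The 3rd Friday is 2 weeks later: 2 + 14 = 16.

2040-11-16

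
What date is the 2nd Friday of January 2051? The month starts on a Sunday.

13 January 2051

January 2051 begins on a Sunday, so the first Friday is January 6 (5 days later).
The 2nd Friday is 1 weeks later: 6 + 7 = 13.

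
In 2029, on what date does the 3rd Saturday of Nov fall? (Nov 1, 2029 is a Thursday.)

Nov 2029 begins on a Thursday, so the first Saturday is Nov 3 (2 days later).
The 3rd Saturday is 2 weeks later: 3 + 14 = 17.

Nov 17, 2029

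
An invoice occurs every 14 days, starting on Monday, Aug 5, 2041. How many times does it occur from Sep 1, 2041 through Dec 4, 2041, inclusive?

7

Occurrences land 14·i days after Aug 5, 2041 for i = 0, 1, 2, …
Sep 1, 2041 is 27 days after the start; 27 ÷ 14 = 1 remainder 13; since the remainder is 13, round up to i = 2. First occurrence in the window: #3 on Sep 2, 2041 (2×14 = 28 days in).
Dec 4, 2041 is 121 days after the start; 121 ÷ 14 = 8 remainder 9. Last occurrence in the window: #9 on Nov 25, 2041.
Occurrences #3 through #9: 7 in total.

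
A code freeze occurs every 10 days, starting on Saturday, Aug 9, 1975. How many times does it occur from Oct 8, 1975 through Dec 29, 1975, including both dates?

9

Occurrences land 10·i days after Aug 9, 1975 for i = 0, 1, 2, …
Oct 8, 1975 is 60 days after the start; 60 ÷ 10 = 6 remainder 0. First occurrence in the window: #7 on Oct 8, 1975 (6×10 = 60 days in).
Dec 29, 1975 is 142 days after the start; 142 ÷ 10 = 14 remainder 2. Last occurrence in the window: #15 on Dec 27, 1975.
Occurrences #7 through #15: 9 in total.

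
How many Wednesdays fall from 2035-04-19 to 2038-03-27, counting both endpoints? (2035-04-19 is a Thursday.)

153

2035-04-19 is a Thursday; the first Wednesday on or after it is 2035-04-25 (6 days later).
From 2035-04-25 to 2038-03-27: 250 + 366 + 365 + 86 = 1067 days (rest of 2035, 2036, 2037, to 2038-03-27 in 2038).
1067 ÷ 7 = 152 full weeks with remainder 3, so 152 more Wednesdays after the first → 153.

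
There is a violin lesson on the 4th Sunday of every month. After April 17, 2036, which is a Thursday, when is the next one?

April 2036 starts on a Tuesday; its first Sunday is the 6th, so the 4th Sunday is the 27th — April 27, 2036.
April 27, 2036 is after April 17, 2036, so that is the next one.

April 27, 2036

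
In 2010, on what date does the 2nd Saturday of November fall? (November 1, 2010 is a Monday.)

November 2010 begins on a Monday, so the first Saturday is November 6 (5 days later).
The 2nd Saturday is 1 weeks later: 6 + 7 = 13.

13 November 2010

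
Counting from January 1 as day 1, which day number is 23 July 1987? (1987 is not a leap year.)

204

Days in months before July: 31 + 28 + 31 + 30 + 31 + 30 = 181.
Plus 23 days into July → day 204.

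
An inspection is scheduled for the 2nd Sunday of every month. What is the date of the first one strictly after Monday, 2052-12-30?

December 2052 starts on a Sunday; its first Sunday is the 1st, so the 2nd Sunday is the 8th — 2052-12-08.
That is not after 2052-12-30, so look at January 2053.
January 2053 starts on a Wednesday; its first Sunday is the 5th, so the 2nd Sunday is the 12th — 2053-01-12.

2053-01-12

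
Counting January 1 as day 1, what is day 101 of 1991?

11 April 1991

January has 31 days (101 − 31 = 70 remain).
February has 28 days (70 − 28 = 42 remain).
March has 31 days (42 − 31 = 11 remain).
11 into April → April 11.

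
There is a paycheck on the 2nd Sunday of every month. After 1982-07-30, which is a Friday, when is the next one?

1982-08-08

July 1982 starts on a Thursday; its first Sunday is the 4th, so the 2nd Sunday is the 11th — 1982-07-11.
That is not after 1982-07-30, so look at August 1982.
August 1982 starts on a Sunday; its first Sunday is the 1st, so the 2nd Sunday is the 8th — 1982-08-08.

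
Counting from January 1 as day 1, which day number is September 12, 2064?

256

Days in months before September: 31 + 29 + 31 + 30 + 31 + 30 + 31 + 31 = 244.
Plus 12 days into September → day 256.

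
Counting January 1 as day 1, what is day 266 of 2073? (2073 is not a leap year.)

January has 31 days (266 − 31 = 235 remain).
February has 28 days (235 − 28 = 207 remain).
March has 31 days (207 − 31 = 176 remain).
April has 30 days (176 − 30 = 146 remain).
May has 31 days (146 − 31 = 115 remain).
June has 30 days (115 − 30 = 85 remain).
July has 31 days (85 − 31 = 54 remain).
August has 31 days (54 − 31 = 23 remain).
23 into September → September 23.

September 23, 2073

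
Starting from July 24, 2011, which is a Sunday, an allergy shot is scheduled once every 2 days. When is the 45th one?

October 20, 2011

The 45th occurrence is 44 intervals after the first: 44 × 2 = 88 days after July 24, 2011.
July has 31 days — 7 days to the end of July leaves 81.
August has 31 days (50 left).
September has 30 days (20 left).
20 days into October → October 20, 2011.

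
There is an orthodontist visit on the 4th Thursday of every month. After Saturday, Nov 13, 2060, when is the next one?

Nov 25, 2060

Nov 2060 starts on a Monday; its first Thursday is the 4th, so the 4th Thursday is the 25th — Nov 25, 2060.
Nov 25, 2060 is after Nov 13, 2060, so that is the next one.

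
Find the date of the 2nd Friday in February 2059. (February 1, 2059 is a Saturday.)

14 February 2059

February 2059 begins on a Saturday, so the first Friday is February 7 (6 days later).
The 2nd Friday is 1 weeks later: 7 + 7 = 14.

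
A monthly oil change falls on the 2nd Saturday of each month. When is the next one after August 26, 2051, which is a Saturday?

August 2051 starts on a Tuesday; its first Saturday is the 5th, so the 2nd Saturday is the 12th — August 12, 2051.
That is not after August 26, 2051, so look at September 2051.
September 2051 starts on a Friday; its first Saturday is the 2nd, so the 2nd Saturday is the 9th — September 9, 2051.

September 9, 2051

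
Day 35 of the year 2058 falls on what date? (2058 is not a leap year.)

January has 31 days (35 − 31 = 4 remain).
4 into February → February 4.

4 February 2058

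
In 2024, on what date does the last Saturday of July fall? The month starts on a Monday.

July 27, 2024

July 2024 begins on a Monday, so the first Saturday is July 6 (5 days later).
July 2024 has 31 days. Adding weeks: 6, 13, 20, 27 — the last one ≤ 31 is the 27th.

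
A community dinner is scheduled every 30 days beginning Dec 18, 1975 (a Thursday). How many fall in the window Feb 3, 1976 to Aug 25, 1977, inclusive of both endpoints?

19

Occurrences land 30·i days after Dec 18, 1975 for i = 0, 1, 2, …
Feb 3, 1976 is 47 days after the start; 47 ÷ 30 = 1 remainder 17; since the remainder is 17, round up to i = 2. First occurrence in the window: #3 on Feb 16, 1976 (2×30 = 60 days in).
Aug 25, 1977 is 616 days after the start; 616 ÷ 30 = 20 remainder 16. Last occurrence in the window: #21 on Aug 9, 1977.
Occurrences #3 through #21: 19 in total.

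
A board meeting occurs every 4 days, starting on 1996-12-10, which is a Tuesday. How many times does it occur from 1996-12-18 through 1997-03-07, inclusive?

Occurrences land 4·i days after 1996-12-10 for i = 0, 1, 2, …
1996-12-18 is 8 days after the start; 8 ÷ 4 = 2 remainder 0. First occurrence in the window: #3 on 1996-12-18 (2×4 = 8 days in).
1997-03-07 is 87 days after the start; 87 ÷ 4 = 21 remainder 3. Last occurrence in the window: #22 on 1997-03-04.
Occurrences #3 through #22: 20 in total.

20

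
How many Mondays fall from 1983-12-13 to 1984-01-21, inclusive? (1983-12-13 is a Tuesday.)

1983-12-13 is a Tuesday; the first Monday on or after it is 1983-12-19 (6 days later).
From 1983-12-19 to 1984-01-21: 12 + 21 = 33 days (rest of December, January).
33 ÷ 7 = 4 full weeks with remainder 5, so 4 more Mondays after the first → 5.

5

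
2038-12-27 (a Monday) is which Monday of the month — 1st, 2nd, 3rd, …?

Day 27 falls in week ⌈27/7⌉ of the month.
Days 1–7 hold the 1st Monday, 8–14 the 2nd, 15–21 the 3rd, 22–28 the 4th, 29–31 the 5th.
27 is in the range for the 4th.

4th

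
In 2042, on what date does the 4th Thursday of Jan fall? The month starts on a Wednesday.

Jan 2042 begins on a Wednesday, so the first Thursday is Jan 2 (1 day later).
The 4th Thursday is 3 weeks later: 2 + 21 = 23.

Jan 23, 2042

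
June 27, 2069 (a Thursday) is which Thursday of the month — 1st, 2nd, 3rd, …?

4th

Day 27 falls in week ⌈27/7⌉ of the month.
Days 1–7 hold the 1st Thursday, 8–14 the 2nd, 15–21 the 3rd, 22–28 the 4th, 29–31 the 5th.
27 is in the range for the 4th.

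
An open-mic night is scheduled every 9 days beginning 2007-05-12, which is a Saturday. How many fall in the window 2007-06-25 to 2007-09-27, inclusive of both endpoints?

Occurrences land 9·i days after 2007-05-12 for i = 0, 1, 2, …
2007-06-25 is 44 days after the start; 44 ÷ 9 = 4 remainder 8; since the remainder is 8, round up to i = 5. First occurrence in the window: #6 on 2007-06-26 (5×9 = 45 days in).
2007-09-27 is 138 days after the start; 138 ÷ 9 = 15 remainder 3. Last occurrence in the window: #16 on 2007-09-24.
Occurrences #6 through #16: 11 in total.

11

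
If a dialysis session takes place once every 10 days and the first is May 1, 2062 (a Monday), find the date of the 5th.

June 10, 2062

The 5th occurrence is 4 intervals after the first: 4 × 10 = 40 days after May 1, 2062.
May has 31 days — 30 days to the end of May leaves 10.
10 days into June → June 10, 2062.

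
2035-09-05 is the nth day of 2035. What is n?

248

Days in months before September: 31 + 28 + 31 + 30 + 31 + 30 + 31 + 31 = 243.
Plus 5 days into September → day 248.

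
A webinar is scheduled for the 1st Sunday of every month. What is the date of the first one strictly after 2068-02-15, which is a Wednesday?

2068-03-04

February 2068 starts on a Wednesday, so its 1st Sunday is 2068-02-05 (4 days in).
That is not after 2068-02-15, so look at March 2068.
March 2068 starts on a Thursday, so its 1st Sunday is 2068-03-04 (3 days in).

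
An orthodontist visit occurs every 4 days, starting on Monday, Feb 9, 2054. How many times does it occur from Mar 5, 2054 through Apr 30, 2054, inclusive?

Occurrences land 4·i days after Feb 9, 2054 for i = 0, 1, 2, …
Mar 5, 2054 is 24 days after the start; 24 ÷ 4 = 6 remainder 0. First occurrence in the window: #7 on Mar 5, 2054 (6×4 = 24 days in).
Apr 30, 2054 is 80 days after the start; 80 ÷ 4 = 20 remainder 0. Last occurrence in the window: #21 on Apr 30, 2054.
Occurrences #7 through #21: 15 in total.

15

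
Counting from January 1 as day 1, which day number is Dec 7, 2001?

341

Days in months before Dec: 31 + 28 + 31 + 30 + 31 + 30 + 31 + 31 + 30 + 31 + 30 = 334.
Plus 7 days into Dec → day 341.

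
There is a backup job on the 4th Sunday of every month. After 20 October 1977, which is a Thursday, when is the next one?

October 1977 starts on a Saturday; its first Sunday is the 2nd, so the 4th Sunday is the 23rd — 23 October 1977.
23 October 1977 is after 20 October 1977, so that is the next one.

23 October 1977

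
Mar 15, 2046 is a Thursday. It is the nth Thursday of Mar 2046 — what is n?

3rd

Day 15 falls in week ⌈15/7⌉ of the month.
Days 1–7 hold the 1st Thursday, 8–14 the 2nd, 15–21 the 3rd, 22–28 the 4th, 29–31 the 5th.
15 is in the range for the 3rd.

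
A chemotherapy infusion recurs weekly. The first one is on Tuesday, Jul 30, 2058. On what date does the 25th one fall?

The 25th occurrence is 24 intervals after the first: 24 × 7 = 168 days after Jul 30, 2058.
Jul has 31 days — 1 day to the end of Jul leaves 167.
Aug has 31 days (136 left).
Sep has 30 days (106 left).
Oct has 31 days (75 left).
Nov has 30 days (45 left).
Dec has 31 days (14 left).
14 days into Jan → Jan 14, 2059.

Jan 14, 2059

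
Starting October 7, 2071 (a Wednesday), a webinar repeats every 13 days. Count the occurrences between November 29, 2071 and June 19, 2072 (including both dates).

Occurrences land 13·i days after October 7, 2071 for i = 0, 1, 2, …
November 29, 2071 is 53 days after the start; 53 ÷ 13 = 4 remainder 1; since the remainder is 1, round up to i = 5. First occurrence in the window: #6 on December 11, 2071 (5×13 = 65 days in).
June 19, 2072 is 256 days after the start; 256 ÷ 13 = 19 remainder 9. Last occurrence in the window: #20 on June 10, 2072.
Occurrences #6 through #20: 15 in total.

15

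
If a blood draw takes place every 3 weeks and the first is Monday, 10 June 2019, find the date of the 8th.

4 November 2019

The 8th occurrence is 7 intervals after the first: 7 × 21 = 147 days after 10 June 2019.
June has 30 days — 20 days to the end of June leaves 127.
July has 31 days (96 left).
August has 31 days (65 left).
September has 30 days (35 left).
October has 31 days (4 left).
4 days into November → 4 November 2019.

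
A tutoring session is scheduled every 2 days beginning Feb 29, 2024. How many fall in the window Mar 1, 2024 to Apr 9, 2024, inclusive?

20

Occurrences land 2·i days after Feb 29, 2024 for i = 0, 1, 2, …
Mar 1, 2024 is 1 day after the start; 1 ÷ 2 = 0 remainder 1; since the remainder is 1, round up to i = 1. First occurrence in the window: #2 on Mar 2, 2024 (1×2 = 2 days in).
Apr 9, 2024 is 40 days after the start; 40 ÷ 2 = 20 remainder 0. Last occurrence in the window: #21 on Apr 9, 2024.
Occurrences #2 through #21: 20 in total.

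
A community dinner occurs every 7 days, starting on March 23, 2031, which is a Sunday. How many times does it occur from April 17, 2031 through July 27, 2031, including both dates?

15

Occurrences land 7·i days after March 23, 2031 for i = 0, 1, 2, …
April 17, 2031 is 25 days after the start; 25 ÷ 7 = 3 remainder 4; since the remainder is 4, round up to i = 4. First occurrence in the window: #5 on April 20, 2031 (4×7 = 28 days in).
July 27, 2031 is 126 days after the start; 126 ÷ 7 = 18 remainder 0. Last occurrence in the window: #19 on July 27, 2031.
Occurrences #5 through #19: 15 in total.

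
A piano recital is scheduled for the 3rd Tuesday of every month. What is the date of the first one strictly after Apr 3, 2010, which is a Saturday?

Apr 20, 2010

Apr 2010 starts on a Thursday; its first Tuesday is the 6th, so the 3rd Tuesday is the 20th — Apr 20, 2010.
Apr 20, 2010 is after Apr 3, 2010, so that is the next one.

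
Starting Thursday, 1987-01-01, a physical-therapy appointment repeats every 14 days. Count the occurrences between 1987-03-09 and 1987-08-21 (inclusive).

Occurrences land 14·i days after 1987-01-01 for i = 0, 1, 2, …
1987-03-09 is 67 days after the start; 67 ÷ 14 = 4 remainder 11; since the remainder is 11, round up to i = 5. First occurrence in the window: #6 on 1987-03-12 (5×14 = 70 days in).
1987-08-21 is 232 days after the start; 232 ÷ 14 = 16 remainder 8. Last occurrence in the window: #17 on 1987-08-13.
Occurrences #6 through #17: 12 in total.

12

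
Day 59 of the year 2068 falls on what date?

January has 31 days (59 − 31 = 28 remain).
28 into February → February 28.

28 February 2068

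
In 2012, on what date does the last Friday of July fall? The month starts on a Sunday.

July 2012 begins on a Sunday, so the first Friday is July 6 (5 days later).
July 2012 has 31 days. Adding weeks: 6, 13, 20, 27 — the last one ≤ 31 is the 27th.

27 July 2012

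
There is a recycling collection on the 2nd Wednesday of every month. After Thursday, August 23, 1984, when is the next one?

September 12, 1984

August 1984 starts on a Wednesday; its first Wednesday is the 1st, so the 2nd Wednesday is the 8th — August 8, 1984.
That is not after August 23, 1984, so look at September 1984.
September 1984 starts on a Saturday; its first Wednesday is the 5th, so the 2nd Wednesday is the 12th — September 12, 1984.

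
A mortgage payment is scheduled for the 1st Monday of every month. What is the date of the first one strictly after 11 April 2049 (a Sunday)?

April 2049 starts on a Thursday, so its 1st Monday is 5 April 2049 (4 days in).
That is not after 11 April 2049, so look at May 2049.
May 2049 starts on a Saturday, so its 1st Monday is 3 May 2049 (2 days in).

3 May 2049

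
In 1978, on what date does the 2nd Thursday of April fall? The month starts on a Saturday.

April 1978 begins on a Saturday, so the first Thursday is April 6 (5 days later).
The 2nd Thursday is 1 weeks later: 6 + 7 = 13.

1978-04-13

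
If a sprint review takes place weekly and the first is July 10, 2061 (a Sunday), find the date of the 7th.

August 21, 2061

The 7th occurrence is 6 intervals after the first: 6 × 7 = 42 days after July 10, 2061.
July has 31 days — 21 days to the end of July leaves 21.
21 days into August → August 21, 2061.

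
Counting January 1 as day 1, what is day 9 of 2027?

9 into January → January 9.

January 9, 2027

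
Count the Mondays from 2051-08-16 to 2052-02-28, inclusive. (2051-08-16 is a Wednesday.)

28

2051-08-16 is a Wednesday; the first Monday on or after it is 2051-08-21 (5 days later).
From 2051-08-21 to 2052-02-28: 10 + 30 + 31 + 30 + 31 + 31 + 28 = 191 days (rest of August, September, October, November, December, January, February).
191 ÷ 7 = 27 full weeks with remainder 2, so 27 more Mondays after the first → 28.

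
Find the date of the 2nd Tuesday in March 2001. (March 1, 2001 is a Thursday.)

March 13, 2001

March 2001 begins on a Thursday, so the first Tuesday is March 6 (5 days later).
The 2nd Tuesday is 1 weeks later: 6 + 7 = 13.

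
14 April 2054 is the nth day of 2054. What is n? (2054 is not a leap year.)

104

Days in months before April: 31 + 28 + 31 = 90.
Plus 14 days into April → day 104.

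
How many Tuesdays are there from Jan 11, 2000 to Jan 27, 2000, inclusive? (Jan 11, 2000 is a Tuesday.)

3

Jan 11, 2000 is a Tuesday; the first Tuesday on or after it is Jan 11, 2000.
From Jan 11, 2000 to Jan 27, 2000 is 27 − 11 = 16 days.
16 ÷ 7 = 2 full weeks with remainder 2, so 2 more Tuesdays after the first → 3.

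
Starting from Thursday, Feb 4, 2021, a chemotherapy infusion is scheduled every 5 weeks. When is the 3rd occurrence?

The 3rd occurrence is 2 intervals after the first: 2 × 35 = 70 days after Feb 4, 2021.
Feb has 28 days — 24 days to the end of Feb leaves 46.
Mar has 31 days (15 left).
15 days into Apr → Apr 15, 2021.

Apr 15, 2021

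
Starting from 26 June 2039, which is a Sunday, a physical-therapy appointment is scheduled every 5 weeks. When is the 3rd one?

The 3rd occurrence is 2 intervals after the first: 2 × 35 = 70 days after 26 June 2039.
June has 30 days — 4 days to the end of June leaves 66.
July has 31 days (35 left).
August has 31 days (4 left).
4 days into September → 4 September 2039.

4 September 2039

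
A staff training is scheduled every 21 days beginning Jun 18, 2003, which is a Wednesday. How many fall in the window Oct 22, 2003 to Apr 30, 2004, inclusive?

Occurrences land 21·i days after Jun 18, 2003 for i = 0, 1, 2, …
Oct 22, 2003 is 126 days after the start; 126 ÷ 21 = 6 remainder 0. First occurrence in the window: #7 on Oct 22, 2003 (6×21 = 126 days in).
Apr 30, 2004 is 317 days after the start; 317 ÷ 21 = 15 remainder 2. Last occurrence in the window: #16 on Apr 28, 2004.
Occurrences #7 through #16: 10 in total.

10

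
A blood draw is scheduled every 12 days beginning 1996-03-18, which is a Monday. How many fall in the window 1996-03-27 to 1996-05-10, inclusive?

4

Occurrences land 12·i days after 1996-03-18 for i = 0, 1, 2, …
1996-03-27 is 9 days after the start; 9 ÷ 12 = 0 remainder 9; since the remainder is 9, round up to i = 1. First occurrence in the window: #2 on 1996-03-30 (1×12 = 12 days in).
1996-05-10 is 53 days after the start; 53 ÷ 12 = 4 remainder 5. Last occurrence in the window: #5 on 1996-05-05.
Occurrences #2 through #5: 4 in total.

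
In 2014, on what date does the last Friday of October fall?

2014-10-31

The first Friday of October 2014 is October 3.
October 2014 has 31 days. Adding weeks: 3, 10, 17, 24, 31 — the last one ≤ 31 is the 31st.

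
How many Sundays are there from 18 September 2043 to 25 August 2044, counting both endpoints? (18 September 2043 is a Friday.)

49

18 September 2043 is a Friday; the first Sunday on or after it is 20 September 2043 (2 days later).
From 20 September 2043 to 25 August 2044: 102 + 238 = 340 days (rest of 2043, to 25 August 2044 in 2044).
340 ÷ 7 = 48 full weeks with remainder 4, so 48 more Sundays after the first → 49.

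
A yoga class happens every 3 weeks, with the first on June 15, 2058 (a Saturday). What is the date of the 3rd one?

July 27, 2058

The 3rd occurrence is 2 intervals after the first: 2 × 21 = 42 days after June 15, 2058.
June has 30 days — 15 days to the end of June leaves 27.
27 days into July → July 27, 2058.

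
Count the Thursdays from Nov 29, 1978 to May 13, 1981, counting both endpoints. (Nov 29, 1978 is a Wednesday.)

128

Nov 29, 1978 is a Wednesday; the first Thursday on or after it is Nov 30, 1978 (1 day later).
From Nov 30, 1978 to May 13, 1981: 31 + 365 + 366 + 133 = 895 days (rest of 1978, 1979, 1980, to May 13, 1981 in 1981).
895 ÷ 7 = 127 full weeks with remainder 6, so 127 more Thursdays after the first → 128.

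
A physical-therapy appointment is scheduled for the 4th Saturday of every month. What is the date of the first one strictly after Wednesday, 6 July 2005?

23 July 2005

July 2005 starts on a Friday; its first Saturday is the 2nd, so the 4th Saturday is the 23rd — 23 July 2005.
23 July 2005 is after 6 July 2005, so that is the next one.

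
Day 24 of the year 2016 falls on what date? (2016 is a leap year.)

24 into January → January 24.

January 24, 2016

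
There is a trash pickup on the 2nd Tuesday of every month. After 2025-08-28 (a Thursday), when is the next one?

2025-09-09

August 2025 starts on a Friday; its first Tuesday is the 5th, so the 2nd Tuesday is the 12th — 2025-08-12.
That is not after 2025-08-28, so look at September 2025.
September 2025 starts on a Monday; its first Tuesday is the 2nd, so the 2nd Tuesday is the 9th — 2025-09-09.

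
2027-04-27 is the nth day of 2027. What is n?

Days in months before April: 31 + 28 + 31 = 90.
Plus 27 days into April → day 117.

117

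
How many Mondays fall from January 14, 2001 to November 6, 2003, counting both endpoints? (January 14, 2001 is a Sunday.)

January 14, 2001 is a Sunday; the first Monday on or after it is January 15, 2001 (1 day later).
From January 15, 2001 to November 6, 2003: 350 + 365 + 310 = 1025 days (rest of 2001, 2002, to November 6, 2003 in 2003).
1025 ÷ 7 = 146 full weeks with remainder 3, so 146 more Mondays after the first → 147.

147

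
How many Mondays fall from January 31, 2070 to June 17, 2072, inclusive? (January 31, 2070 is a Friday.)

124

January 31, 2070 is a Friday; the first Monday on or after it is February 3, 2070 (3 days later).
From February 3, 2070 to June 17, 2072: 331 + 365 + 169 = 865 days (rest of 2070, 2071, to June 17, 2072 in 2072).
865 ÷ 7 = 123 full weeks with remainder 4, so 123 more Mondays after the first → 124.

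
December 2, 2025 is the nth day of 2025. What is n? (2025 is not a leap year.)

336

Days in months before December: 31 + 28 + 31 + 30 + 31 + 30 + 31 + 31 + 30 + 31 + 30 = 334.
Plus 2 days into December → day 336.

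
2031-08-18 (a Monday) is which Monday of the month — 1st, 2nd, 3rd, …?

3rd

Day 18 falls in week ⌈18/7⌉ of the month.
Days 1–7 hold the 1st Monday, 8–14 the 2nd, 15–21 the 3rd, 22–28 the 4th, 29–31 the 5th.
18 is in the range for the 3rd.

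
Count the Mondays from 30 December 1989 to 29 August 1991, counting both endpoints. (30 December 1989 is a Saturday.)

87

30 December 1989 is a Saturday; the first Monday on or after it is 1 January 1990 (2 days later).
From 1 January 1990 to 29 August 1991: 364 + 241 = 605 days (rest of 1990, to 29 August 1991 in 1991).
605 ÷ 7 = 86 full weeks with remainder 3, so 86 more Mondays after the first → 87.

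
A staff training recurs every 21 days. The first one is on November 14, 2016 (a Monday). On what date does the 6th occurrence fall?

February 27, 2017

The 6th occurrence is 5 intervals after the first: 5 × 21 = 105 days after November 14, 2016.
November has 30 days — 16 days to the end of November leaves 89.
December has 31 days (58 left).
January has 31 days (27 left).
27 days into February → February 27, 2017.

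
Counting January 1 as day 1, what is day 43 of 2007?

January has 31 days (43 − 31 = 12 remain).
12 into February → February 12.

February 12, 2007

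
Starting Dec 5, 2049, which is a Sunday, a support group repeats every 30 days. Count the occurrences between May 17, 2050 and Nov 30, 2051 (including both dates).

Occurrences land 30·i days after Dec 5, 2049 for i = 0, 1, 2, …
May 17, 2050 is 163 days after the start; 163 ÷ 30 = 5 remainder 13; since the remainder is 13, round up to i = 6. First occurrence in the window: #7 on Jun 3, 2050 (6×30 = 180 days in).
Nov 30, 2051 is 725 days after the start; 725 ÷ 30 = 24 remainder 5. Last occurrence in the window: #25 on Nov 25, 2051.
Occurrences #7 through #25: 19 in total.

19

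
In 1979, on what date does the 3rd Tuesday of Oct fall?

Oct 16, 1979

Oct 1979 begins on a Monday, so the first Tuesday is Oct 2 (1 day later).
The 3rd Tuesday is 2 weeks later: 2 + 14 = 16.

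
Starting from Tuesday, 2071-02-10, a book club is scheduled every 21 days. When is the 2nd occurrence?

The 2nd occurrence is 1 interval after the first: 1 × 21 = 21 days after 2071-02-10.
February has 28 days — 18 days to the end of February leaves 3.
3 days into March → 2071-03-03.

2071-03-03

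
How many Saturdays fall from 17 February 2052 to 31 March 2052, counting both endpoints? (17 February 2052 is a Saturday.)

7

17 February 2052 is a Saturday; the first Saturday on or after it is 17 February 2052.
From 17 February 2052 to 31 March 2052: 12 + 31 = 43 days (rest of February, March).
43 ÷ 7 = 6 full weeks with remainder 1, so 6 more Saturdays after the first → 7.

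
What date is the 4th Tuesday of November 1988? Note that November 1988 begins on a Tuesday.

22 November 1988

November 1988 begins on a Tuesday, so the first Tuesday is November 1.
The 4th Tuesday is 3 weeks later: 1 + 21 = 22.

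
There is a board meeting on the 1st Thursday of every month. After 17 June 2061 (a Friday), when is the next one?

7 July 2061

June 2061 starts on a Wednesday, so its 1st Thursday is 2 June 2061 (1 day in).
That is not after 17 June 2061, so look at July 2061.
July 2061 starts on a Friday, so its 1st Thursday is 7 July 2061 (6 days in).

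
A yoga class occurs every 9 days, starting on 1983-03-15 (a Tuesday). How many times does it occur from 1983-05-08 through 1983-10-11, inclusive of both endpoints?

Occurrences land 9·i days after 1983-03-15 for i = 0, 1, 2, …
1983-05-08 is 54 days after the start; 54 ÷ 9 = 6 remainder 0. First occurrence in the window: #7 on 1983-05-08 (6×9 = 54 days in).
1983-10-11 is 210 days after the start; 210 ÷ 9 = 23 remainder 3. Last occurrence in the window: #24 on 1983-10-08.
Occurrences #7 through #24: 18 in total.

18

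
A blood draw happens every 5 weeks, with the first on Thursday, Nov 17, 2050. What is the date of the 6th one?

The 6th occurrence is 5 intervals after the first: 5 × 35 = 175 days after Nov 17, 2050.
Nov has 30 days — 13 days to the end of Nov leaves 162.
Dec has 31 days (131 left).
Jan has 31 days (100 left).
Feb has 28 days (72 left).
Mar has 31 days (41 left).
Apr has 30 days (11 left).
11 days into May → May 11, 2051.

May 11, 2051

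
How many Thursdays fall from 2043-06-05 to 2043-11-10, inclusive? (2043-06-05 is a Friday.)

22

2043-06-05 is a Friday; the first Thursday on or after it is 2043-06-11 (6 days later).
From 2043-06-11 to 2043-11-10: 19 + 31 + 31 + 30 + 31 + 10 = 152 days (rest of June, July, August, September, October, November).
152 ÷ 7 = 21 full weeks with remainder 5, so 21 more Thursdays after the first → 22.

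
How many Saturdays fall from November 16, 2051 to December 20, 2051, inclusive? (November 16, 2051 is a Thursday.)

November 16, 2051 is a Thursday; the first Saturday on or after it is November 18, 2051 (2 days later).
From November 18, 2051 to December 20, 2051: 12 + 20 = 32 days (rest of November, December).
32 ÷ 7 = 4 full weeks with remainder 4, so 4 more Saturdays after the first → 5.

5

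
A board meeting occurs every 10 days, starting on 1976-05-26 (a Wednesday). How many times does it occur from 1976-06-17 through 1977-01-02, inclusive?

20

Occurrences land 10·i days after 1976-05-26 for i = 0, 1, 2, …
1976-06-17 is 22 days after the start; 22 ÷ 10 = 2 remainder 2; since the remainder is 2, round up to i = 3. First occurrence in the window: #4 on 1976-06-25 (3×10 = 30 days in).
1977-01-02 is 221 days after the start; 221 ÷ 10 = 22 remainder 1. Last occurrence in the window: #23 on 1977-01-01.
Occurrences #4 through #23: 20 in total.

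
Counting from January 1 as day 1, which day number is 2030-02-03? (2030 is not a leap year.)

34

Days in months before February: 31 = 31.
Plus 3 days into February → day 34.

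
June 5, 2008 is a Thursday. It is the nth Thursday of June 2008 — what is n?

Day 5 falls in week ⌈5/7⌉ of the month.
Days 1–7 hold the 1st Thursday, 8–14 the 2nd, 15–21 the 3rd, 22–28 the 4th, 29–31 the 5th.
5 is in the range for the 1st.

1st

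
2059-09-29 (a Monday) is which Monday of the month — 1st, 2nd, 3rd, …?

5th

Day 29 falls in week ⌈29/7⌉ of the month.
Days 1–7 hold the 1st Monday, 8–14 the 2nd, 15–21 the 3rd, 22–28 the 4th, 29–31 the 5th.
29 is in the range for the 5th.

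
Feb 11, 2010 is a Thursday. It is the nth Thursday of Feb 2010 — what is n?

2nd

Day 11 falls in week ⌈11/7⌉ of the month.
Days 1–7 hold the 1st Thursday, 8–14 the 2nd, 15–21 the 3rd, 22–28 the 4th, 29–31 the 5th.
11 is in the range for the 2nd.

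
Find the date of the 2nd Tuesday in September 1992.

8 September 1992

September 1992 begins on a Tuesday, so the first Tuesday is September 1.
The 2nd Tuesday is 1 weeks later: 1 + 7 = 8.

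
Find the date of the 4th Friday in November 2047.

The first Friday of November 2047 is November 1.
The 4th Friday is 3 weeks later: 1 + 21 = 22.

November 22, 2047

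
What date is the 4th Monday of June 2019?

2019-06-24

The first Monday of June 2019 is June 3.
The 4th Monday is 3 weeks later: 3 + 21 = 24.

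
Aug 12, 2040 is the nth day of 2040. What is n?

Days in months before Aug: 31 + 29 + 31 + 30 + 31 + 30 + 31 = 213.
Plus 12 days into Aug → day 225.

225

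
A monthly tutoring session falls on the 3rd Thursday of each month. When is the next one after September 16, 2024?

September 19, 2024

September 2024 starts on a Sunday; its first Thursday is the 5th, so the 3rd Thursday is the 19th — September 19, 2024.
September 19, 2024 is after September 16, 2024, so that is the next one.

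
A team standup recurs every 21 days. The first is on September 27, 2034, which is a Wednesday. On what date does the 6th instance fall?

The 6th occurrence is 5 intervals after the first: 5 × 21 = 105 days after September 27, 2034.
September has 30 days — 3 days to the end of September leaves 102.
October has 31 days (71 left).
November has 30 days (41 left).
December has 31 days (10 left).
10 days into January → January 10, 2035.

January 10, 2035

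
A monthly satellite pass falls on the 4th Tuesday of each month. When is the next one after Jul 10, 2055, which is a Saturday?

Jul 27, 2055

Jul 2055 starts on a Thursday; its first Tuesday is the 6th, so the 4th Tuesday is the 27th — Jul 27, 2055.
Jul 27, 2055 is after Jul 10, 2055, so that is the next one.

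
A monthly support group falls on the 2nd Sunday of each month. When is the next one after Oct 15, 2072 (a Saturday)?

Nov 13, 2072

Oct 2072 starts on a Saturday; its first Sunday is the 2nd, so the 2nd Sunday is the 9th — Oct 9, 2072.
That is not after Oct 15, 2072, so look at Nov 2072.
Nov 2072 starts on a Tuesday; its first Sunday is the 6th, so the 2nd Sunday is the 13th — Nov 13, 2072.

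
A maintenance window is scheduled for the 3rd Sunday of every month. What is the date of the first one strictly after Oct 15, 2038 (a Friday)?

Oct 17, 2038

Oct 2038 starts on a Friday; its first Sunday is the 3rd, so the 3rd Sunday is the 17th — Oct 17, 2038.
Oct 17, 2038 is after Oct 15, 2038, so that is the next one.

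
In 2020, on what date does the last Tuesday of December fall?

December 2020 begins on a Tuesday, so the first Tuesday is December 1.
December 2020 has 31 days. Adding weeks: 1, 8, 15, 22, 29 — the last one ≤ 31 is the 29th.

December 29, 2020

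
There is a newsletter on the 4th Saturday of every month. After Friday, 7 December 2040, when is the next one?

December 2040 starts on a Saturday; its first Saturday is the 1st, so the 4th Saturday is the 22nd — 22 December 2040.
22 December 2040 is after 7 December 2040, so that is the next one.

22 December 2040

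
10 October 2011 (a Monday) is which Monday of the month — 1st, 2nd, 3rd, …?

Day 10 falls in week ⌈10/7⌉ of the month.
Days 1–7 hold the 1st Monday, 8–14 the 2nd, 15–21 the 3rd, 22–28 the 4th, 29–31 the 5th.
10 is in the range for the 2nd.

2nd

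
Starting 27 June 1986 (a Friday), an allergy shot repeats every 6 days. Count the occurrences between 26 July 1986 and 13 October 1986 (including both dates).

Occurrences land 6·i days after 27 June 1986 for i = 0, 1, 2, …
26 July 1986 is 29 days after the start; 29 ÷ 6 = 4 remainder 5; since the remainder is 5, round up to i = 5. First occurrence in the window: #6 on 27 July 1986 (5×6 = 30 days in).
13 October 1986 is 108 days after the start; 108 ÷ 6 = 18 remainder 0. Last occurrence in the window: #19 on 13 October 1986.
Occurrences #6 through #19: 14 in total.

14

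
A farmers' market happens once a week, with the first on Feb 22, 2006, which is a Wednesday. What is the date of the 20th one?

Jul 5, 2006

The 20th occurrence is 19 intervals after the first: 19 × 7 = 133 days after Feb 22, 2006.
Feb has 28 days — 6 days to the end of Feb leaves 127.
Mar has 31 days (96 left).
Apr has 30 days (66 left).
May has 31 days (35 left).
Jun has 30 days (5 left).
5 days into Jul → Jul 5, 2006.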